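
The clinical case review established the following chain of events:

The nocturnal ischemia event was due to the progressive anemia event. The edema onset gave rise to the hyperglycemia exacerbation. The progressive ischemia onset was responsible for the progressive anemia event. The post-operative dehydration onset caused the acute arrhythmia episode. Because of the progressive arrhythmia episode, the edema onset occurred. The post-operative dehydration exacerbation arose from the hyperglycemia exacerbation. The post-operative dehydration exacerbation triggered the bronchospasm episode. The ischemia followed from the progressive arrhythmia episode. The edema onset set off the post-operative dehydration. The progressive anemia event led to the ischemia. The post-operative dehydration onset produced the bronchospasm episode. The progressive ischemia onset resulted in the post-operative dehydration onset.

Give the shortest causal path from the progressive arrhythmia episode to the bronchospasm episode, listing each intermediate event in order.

the progressive arrhythmia episode → the edema onset → the hyperglycemia exacerbation → the post-operative dehydration exacerbation → the bronchospasm episode

the progressive arrhythmia episode → the edema onset
the edema onset → the hyperglycemia exacerbation
the hyperglycemia exacerbation → the post-operative dehydration exacerbation
the post-operative dehydration exacerbation → the bronchospasm episode
Length: 4 steps.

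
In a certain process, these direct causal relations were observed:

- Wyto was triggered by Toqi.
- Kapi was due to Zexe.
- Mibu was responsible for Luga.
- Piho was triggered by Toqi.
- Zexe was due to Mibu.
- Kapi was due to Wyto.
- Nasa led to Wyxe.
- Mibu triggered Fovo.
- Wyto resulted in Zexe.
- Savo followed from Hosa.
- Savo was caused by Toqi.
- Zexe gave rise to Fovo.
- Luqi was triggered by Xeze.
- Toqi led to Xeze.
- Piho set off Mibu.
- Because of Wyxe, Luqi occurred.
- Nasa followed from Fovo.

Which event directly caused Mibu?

Upstream contributors include Toqi, but only Piho feeds directly into Mibu.

Piho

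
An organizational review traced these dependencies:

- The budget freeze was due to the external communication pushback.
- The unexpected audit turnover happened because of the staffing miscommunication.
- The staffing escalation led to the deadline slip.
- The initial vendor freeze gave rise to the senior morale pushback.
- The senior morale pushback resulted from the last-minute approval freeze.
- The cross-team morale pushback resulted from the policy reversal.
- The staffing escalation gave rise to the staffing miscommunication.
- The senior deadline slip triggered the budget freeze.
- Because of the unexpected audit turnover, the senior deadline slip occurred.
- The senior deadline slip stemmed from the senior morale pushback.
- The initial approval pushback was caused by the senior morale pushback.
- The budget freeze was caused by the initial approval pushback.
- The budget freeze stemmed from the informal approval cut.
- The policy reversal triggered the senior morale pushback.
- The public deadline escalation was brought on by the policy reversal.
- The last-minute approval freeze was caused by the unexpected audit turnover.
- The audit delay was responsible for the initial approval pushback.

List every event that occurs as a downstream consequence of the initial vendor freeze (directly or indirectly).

Direct effects: the senior morale pushback.
2 steps out: the senior deadline slip, the initial approval pushback.
3 steps out: the budget freeze.
Not reachable from it: the policy reversal, the staffing escalation, the public deadline escalation, the cross-team morale pushback, the deadline slip, the staffing miscommunication, the informal approval cut, the audit delay, the unexpected audit turnover, the external communication pushback, the last-minute approval freeze.

the budget freeze, the initial approval pushback, the senior deadline slip, the senior morale pushback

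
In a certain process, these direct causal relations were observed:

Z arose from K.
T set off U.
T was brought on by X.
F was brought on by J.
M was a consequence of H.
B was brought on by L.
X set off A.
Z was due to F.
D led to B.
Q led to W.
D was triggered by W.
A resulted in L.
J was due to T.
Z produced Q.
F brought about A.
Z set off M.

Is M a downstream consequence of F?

There is a causal chain: F → Z → M.

Yes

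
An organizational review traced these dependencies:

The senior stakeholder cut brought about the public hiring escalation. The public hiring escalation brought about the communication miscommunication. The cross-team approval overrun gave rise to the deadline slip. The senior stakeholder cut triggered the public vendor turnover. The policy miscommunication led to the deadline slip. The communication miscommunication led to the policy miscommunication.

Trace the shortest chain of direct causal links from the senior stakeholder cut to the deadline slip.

the senior stakeholder cut → the public hiring escalation → the communication miscommunication → the policy miscommunication → the deadline slip

the senior stakeholder cut → the public hiring escalation
the public hiring escalation → the communication miscommunication
the communication miscommunication → the policy miscommunication
the policy miscommunication → the deadline slip
Length: 4 steps.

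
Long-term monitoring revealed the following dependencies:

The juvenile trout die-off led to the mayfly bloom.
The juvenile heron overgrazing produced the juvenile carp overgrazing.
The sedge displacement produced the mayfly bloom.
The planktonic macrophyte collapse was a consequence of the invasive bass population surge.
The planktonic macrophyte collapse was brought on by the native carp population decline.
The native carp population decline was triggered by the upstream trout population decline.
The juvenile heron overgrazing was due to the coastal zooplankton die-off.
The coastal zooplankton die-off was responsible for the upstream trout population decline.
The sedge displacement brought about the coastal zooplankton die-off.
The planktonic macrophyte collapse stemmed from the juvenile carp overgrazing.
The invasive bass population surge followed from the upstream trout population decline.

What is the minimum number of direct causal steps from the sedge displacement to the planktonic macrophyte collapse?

4

Shortest chain: the sedge displacement → the coastal zooplankton die-off → the upstream trout population decline → the native carp population decline → the planktonic macrophyte collapse.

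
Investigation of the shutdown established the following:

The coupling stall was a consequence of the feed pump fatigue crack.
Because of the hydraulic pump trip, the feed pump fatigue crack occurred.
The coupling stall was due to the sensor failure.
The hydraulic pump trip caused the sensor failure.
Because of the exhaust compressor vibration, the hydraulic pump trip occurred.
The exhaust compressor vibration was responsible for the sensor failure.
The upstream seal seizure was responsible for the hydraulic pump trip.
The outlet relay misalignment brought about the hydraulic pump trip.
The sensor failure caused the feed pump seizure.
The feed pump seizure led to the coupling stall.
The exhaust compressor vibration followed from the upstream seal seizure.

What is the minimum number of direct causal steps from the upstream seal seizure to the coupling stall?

Shortest chain: the upstream seal seizure → the exhaust compressor vibration → the sensor failure → the coupling stall.

3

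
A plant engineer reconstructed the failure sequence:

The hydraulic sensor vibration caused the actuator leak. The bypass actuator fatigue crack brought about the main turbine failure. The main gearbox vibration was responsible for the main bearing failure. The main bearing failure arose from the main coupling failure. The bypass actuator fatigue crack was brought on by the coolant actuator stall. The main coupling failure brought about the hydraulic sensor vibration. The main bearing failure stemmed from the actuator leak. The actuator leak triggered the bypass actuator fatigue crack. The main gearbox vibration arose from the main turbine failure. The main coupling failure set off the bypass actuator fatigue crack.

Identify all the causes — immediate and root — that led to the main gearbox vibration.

Immediate cause of the main gearbox vibration: the main turbine failure.
Further upstream: the main coupling failure, the hydraulic sensor vibration, the actuator leak, the bypass actuator fatigue crack, the coolant actuator stall.

the actuator leak, the bypass actuator fatigue crack, the coolant actuator stall, the hydraulic sensor vibration, the main coupling failure, the main turbine failure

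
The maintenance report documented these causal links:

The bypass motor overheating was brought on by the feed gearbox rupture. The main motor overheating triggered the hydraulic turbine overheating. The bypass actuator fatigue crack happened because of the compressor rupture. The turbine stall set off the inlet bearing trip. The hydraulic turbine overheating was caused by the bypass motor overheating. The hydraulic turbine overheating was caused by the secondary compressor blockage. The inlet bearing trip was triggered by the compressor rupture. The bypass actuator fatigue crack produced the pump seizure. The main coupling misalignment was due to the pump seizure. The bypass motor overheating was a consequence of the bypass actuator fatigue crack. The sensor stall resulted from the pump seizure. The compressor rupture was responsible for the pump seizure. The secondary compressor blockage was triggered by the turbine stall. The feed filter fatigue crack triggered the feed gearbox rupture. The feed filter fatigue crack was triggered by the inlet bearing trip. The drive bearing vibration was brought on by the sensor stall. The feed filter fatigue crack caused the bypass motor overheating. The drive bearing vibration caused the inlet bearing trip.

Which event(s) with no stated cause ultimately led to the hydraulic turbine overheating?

Tracing upstream from the hydraulic turbine overheating: the hydraulic turbine overheating ← the bypass motor overheating ← the bypass actuator fatigue crack ← the compressor rupture.
A separate upstream branch: the hydraulic turbine overheating ← the secondary compressor blockage ← the turbine stall.
A separate upstream branch: the hydraulic turbine overheating ← the main motor overheating.
Each of those chain origins has no stated cause.

the compressor rupture, the main motor overheating, the turbine stall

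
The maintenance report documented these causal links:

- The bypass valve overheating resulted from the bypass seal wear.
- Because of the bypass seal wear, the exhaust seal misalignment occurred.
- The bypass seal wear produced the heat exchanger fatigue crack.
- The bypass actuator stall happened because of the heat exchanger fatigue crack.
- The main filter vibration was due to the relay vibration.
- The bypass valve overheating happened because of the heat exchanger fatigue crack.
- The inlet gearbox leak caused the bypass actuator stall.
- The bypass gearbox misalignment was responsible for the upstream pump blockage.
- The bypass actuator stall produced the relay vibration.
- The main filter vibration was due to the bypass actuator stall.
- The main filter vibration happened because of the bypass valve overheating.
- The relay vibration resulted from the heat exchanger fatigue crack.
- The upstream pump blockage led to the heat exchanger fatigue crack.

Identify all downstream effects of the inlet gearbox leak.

Direct effects: the bypass actuator stall.
2 steps out: the relay vibration, the main filter vibration.
Not reachable from it: the bypass gearbox misalignment, the upstream pump blockage, the bypass seal wear, the heat exchanger fatigue crack, the exhaust seal misalignment, the bypass valve overheating.

the bypass actuator stall, the main filter vibration, the relay vibration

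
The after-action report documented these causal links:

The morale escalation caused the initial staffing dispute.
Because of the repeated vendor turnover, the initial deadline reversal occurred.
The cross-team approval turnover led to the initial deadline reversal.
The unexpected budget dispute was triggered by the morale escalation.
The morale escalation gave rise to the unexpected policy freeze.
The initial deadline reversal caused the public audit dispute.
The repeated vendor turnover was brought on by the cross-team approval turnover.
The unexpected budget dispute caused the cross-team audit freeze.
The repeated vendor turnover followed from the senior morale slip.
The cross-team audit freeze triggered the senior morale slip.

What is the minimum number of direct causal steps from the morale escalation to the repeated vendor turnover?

Shortest chain: the morale escalation → the unexpected budget dispute → the cross-team audit freeze → the senior morale slip → the repeated vendor turnover.

4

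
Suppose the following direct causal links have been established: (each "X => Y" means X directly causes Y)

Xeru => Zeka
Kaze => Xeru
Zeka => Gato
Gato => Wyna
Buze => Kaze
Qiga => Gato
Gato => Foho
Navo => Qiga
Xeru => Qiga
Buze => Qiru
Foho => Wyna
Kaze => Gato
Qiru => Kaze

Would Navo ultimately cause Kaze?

No

Navo leads to Qiga, Gato, Foho, Wyna; Kaze is not among them.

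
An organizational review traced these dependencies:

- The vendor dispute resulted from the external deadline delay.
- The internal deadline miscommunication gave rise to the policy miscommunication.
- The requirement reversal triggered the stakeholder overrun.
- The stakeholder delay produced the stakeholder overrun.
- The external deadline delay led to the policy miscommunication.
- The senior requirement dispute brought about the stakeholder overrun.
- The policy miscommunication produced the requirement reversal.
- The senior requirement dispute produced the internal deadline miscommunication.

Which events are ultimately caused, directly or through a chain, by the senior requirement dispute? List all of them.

the internal deadline miscommunication, the policy miscommunication, the requirement reversal, the stakeholder overrun

Direct effects: the internal deadline miscommunication, the stakeholder overrun.
2 steps out: the policy miscommunication.
3 steps out: the requirement reversal.
Not reachable from it: the stakeholder delay, the external deadline delay, the vendor dispute.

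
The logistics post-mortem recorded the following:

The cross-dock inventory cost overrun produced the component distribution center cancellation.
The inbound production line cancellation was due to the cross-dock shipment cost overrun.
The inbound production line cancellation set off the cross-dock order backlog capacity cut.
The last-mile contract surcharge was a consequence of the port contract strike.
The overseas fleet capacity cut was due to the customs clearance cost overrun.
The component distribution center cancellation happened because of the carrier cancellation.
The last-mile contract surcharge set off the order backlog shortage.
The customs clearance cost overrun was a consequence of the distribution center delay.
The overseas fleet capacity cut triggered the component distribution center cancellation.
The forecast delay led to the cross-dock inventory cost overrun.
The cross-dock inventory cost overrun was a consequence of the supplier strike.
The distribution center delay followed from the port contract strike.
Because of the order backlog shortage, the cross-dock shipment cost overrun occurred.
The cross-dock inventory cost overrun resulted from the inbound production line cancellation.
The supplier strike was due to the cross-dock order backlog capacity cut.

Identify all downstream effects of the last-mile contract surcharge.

Direct effects: the order backlog shortage.
2 steps out: the cross-dock shipment cost overrun.
3 steps out: the inbound production line cancellation.
4 steps out: the cross-dock order backlog capacity cut, the cross-dock inventory cost overrun.
5 steps out: the supplier strike, the component distribution center cancellation.
Not reachable from it: the port contract strike, the carrier cancellation, the distribution center delay, the forecast delay, the customs clearance cost overrun, the overseas fleet capacity cut.

the component distribution center cancellation, the cross-dock inventory cost overrun, the cross-dock order backlog capacity cut, the cross-dock shipment cost overrun, the inbound production line cancellation, the order backlog shortage, the supplier strike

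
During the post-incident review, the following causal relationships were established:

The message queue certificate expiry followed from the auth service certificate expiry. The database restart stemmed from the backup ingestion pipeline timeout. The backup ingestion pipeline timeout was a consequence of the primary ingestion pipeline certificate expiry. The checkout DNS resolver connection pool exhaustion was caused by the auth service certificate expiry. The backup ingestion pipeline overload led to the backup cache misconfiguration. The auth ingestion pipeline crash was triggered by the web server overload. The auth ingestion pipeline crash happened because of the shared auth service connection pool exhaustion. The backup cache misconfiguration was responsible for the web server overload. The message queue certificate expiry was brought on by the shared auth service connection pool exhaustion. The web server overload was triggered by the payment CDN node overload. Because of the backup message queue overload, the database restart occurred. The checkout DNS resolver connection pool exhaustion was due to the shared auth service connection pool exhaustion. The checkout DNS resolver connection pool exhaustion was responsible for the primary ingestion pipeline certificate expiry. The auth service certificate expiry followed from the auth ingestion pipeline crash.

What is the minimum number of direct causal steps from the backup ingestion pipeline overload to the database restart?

Shortest chain: the backup ingestion pipeline overload → the backup cache misconfiguration → the web server overload → the auth ingestion pipeline crash → the auth service certificate expiry → the checkout DNS resolver connection pool exhaustion → the primary ingestion pipeline certificate expiry → the backup ingestion pipeline timeout → the database restart.

8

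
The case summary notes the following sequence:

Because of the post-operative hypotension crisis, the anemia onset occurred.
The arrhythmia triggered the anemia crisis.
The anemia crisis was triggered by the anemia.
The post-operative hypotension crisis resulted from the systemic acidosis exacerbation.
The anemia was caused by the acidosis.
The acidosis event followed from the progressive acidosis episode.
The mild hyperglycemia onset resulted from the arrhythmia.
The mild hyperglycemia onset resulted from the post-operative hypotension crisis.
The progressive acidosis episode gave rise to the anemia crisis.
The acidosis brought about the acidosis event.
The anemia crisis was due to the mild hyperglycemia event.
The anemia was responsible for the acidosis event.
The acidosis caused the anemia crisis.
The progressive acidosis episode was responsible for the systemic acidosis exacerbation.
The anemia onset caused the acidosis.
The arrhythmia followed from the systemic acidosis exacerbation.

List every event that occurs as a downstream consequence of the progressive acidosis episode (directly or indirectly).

the acidosis, the acidosis event, the anemia, the anemia crisis, the anemia onset, the arrhythmia, the mild hyperglycemia onset, the post-operative hypotension crisis, the systemic acidosis exacerbation

Direct effects: the systemic acidosis exacerbation, the acidosis event, the anemia crisis.
2 steps out: the arrhythmia, the post-operative hypotension crisis.
3 steps out: the mild hyperglycemia onset, the anemia onset.
4 steps out: the acidosis.
5 steps out: the anemia.
Not reachable from it: the mild hyperglycemia event.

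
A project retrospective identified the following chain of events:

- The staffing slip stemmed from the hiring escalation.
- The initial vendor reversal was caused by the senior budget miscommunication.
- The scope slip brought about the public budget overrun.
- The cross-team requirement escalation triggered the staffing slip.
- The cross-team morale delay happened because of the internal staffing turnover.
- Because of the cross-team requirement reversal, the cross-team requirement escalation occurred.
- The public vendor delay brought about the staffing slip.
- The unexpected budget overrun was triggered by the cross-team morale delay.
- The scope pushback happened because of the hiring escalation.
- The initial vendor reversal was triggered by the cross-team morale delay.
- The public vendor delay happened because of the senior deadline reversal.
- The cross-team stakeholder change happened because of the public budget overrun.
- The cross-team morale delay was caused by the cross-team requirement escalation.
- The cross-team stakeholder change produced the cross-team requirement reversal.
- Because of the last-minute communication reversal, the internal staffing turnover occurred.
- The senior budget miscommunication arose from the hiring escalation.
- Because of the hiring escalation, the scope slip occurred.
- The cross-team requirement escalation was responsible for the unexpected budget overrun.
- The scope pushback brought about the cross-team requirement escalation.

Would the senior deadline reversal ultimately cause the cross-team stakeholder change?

The senior deadline reversal leads to the public vendor delay, the staffing slip; the cross-team stakeholder change is not among them.

No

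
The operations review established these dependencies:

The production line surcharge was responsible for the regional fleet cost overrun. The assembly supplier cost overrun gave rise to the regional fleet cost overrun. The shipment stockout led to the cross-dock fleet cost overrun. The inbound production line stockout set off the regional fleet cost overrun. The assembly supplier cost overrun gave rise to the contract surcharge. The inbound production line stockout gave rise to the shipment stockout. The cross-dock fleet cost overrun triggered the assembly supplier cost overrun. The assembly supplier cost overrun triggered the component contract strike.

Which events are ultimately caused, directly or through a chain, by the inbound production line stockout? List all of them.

the assembly supplier cost overrun, the component contract strike, the contract surcharge, the cross-dock fleet cost overrun, the regional fleet cost overrun, the shipment stockout

Direct effects: the shipment stockout, the regional fleet cost overrun.
2 steps out: the cross-dock fleet cost overrun.
3 steps out: the assembly supplier cost overrun.
4 steps out: the component contract strike, the contract surcharge.
Not reachable from it: the production line surcharge.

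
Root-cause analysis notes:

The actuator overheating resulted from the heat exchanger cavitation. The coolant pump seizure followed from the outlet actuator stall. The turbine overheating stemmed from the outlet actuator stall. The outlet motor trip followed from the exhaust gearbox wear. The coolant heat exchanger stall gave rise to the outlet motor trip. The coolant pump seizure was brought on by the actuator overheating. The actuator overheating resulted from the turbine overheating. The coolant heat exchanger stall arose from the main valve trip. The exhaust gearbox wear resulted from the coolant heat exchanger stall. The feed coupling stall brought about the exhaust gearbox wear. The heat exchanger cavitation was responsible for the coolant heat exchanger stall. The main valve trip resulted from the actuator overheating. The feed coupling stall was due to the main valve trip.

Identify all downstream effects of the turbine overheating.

Direct effects: the actuator overheating.
2 steps out: the coolant pump seizure, the main valve trip.
3 steps out: the feed coupling stall, the coolant heat exchanger stall.
4 steps out: the exhaust gearbox wear, the outlet motor trip.
Not reachable from it: the outlet actuator stall, the heat exchanger cavitation.

the actuator overheating, the coolant heat exchanger stall, the coolant pump seizure, the exhaust gearbox wear, the feed coupling stall, the main valve trip, the outlet motor trip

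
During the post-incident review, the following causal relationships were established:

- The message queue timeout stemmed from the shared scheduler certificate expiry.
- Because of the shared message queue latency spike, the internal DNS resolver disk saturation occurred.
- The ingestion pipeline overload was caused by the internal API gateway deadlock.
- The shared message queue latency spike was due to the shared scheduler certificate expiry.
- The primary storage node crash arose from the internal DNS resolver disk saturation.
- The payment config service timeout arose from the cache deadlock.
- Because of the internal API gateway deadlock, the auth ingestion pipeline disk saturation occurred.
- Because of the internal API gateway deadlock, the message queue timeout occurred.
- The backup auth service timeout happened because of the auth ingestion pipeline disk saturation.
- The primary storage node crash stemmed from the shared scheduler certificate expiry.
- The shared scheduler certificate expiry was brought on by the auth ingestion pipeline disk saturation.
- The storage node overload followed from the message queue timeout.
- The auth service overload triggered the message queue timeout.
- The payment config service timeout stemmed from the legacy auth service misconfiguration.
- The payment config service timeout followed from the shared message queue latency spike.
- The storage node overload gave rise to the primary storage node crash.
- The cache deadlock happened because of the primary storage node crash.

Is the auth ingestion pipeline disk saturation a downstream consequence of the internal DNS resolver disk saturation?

No

The internal DNS resolver disk saturation leads to the primary storage node crash, the cache deadlock, the payment config service timeout; the auth ingestion pipeline disk saturation is not among them.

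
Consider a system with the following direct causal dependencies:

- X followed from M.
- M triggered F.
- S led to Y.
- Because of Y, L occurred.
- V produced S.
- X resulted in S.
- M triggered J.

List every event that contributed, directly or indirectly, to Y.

Immediate cause of Y: S.
Further upstream: M, V, X.

M, S, V, X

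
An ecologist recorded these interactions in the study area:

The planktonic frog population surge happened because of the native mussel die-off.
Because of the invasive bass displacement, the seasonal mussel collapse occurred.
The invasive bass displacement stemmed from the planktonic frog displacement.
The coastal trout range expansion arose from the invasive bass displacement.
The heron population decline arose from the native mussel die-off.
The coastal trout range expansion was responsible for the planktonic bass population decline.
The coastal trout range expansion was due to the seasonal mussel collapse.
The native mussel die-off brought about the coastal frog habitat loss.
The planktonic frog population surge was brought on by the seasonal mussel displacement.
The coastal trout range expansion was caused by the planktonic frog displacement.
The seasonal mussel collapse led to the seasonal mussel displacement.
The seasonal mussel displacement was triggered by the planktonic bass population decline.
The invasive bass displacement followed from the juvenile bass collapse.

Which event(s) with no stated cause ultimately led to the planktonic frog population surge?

the juvenile bass collapse, the native mussel die-off, the planktonic frog displacement

Tracing upstream from the planktonic frog population surge: the planktonic frog population surge ← the seasonal mussel displacement ← the seasonal mussel collapse ← the invasive bass displacement ← the planktonic frog displacement.
A separate upstream branch: the planktonic frog population surge ← the seasonal mussel displacement ← the seasonal mussel collapse ← the invasive bass displacement ← the juvenile bass collapse.
A separate upstream branch: the planktonic frog population surge ← the native mussel die-off.
Each of those chain origins has no stated cause.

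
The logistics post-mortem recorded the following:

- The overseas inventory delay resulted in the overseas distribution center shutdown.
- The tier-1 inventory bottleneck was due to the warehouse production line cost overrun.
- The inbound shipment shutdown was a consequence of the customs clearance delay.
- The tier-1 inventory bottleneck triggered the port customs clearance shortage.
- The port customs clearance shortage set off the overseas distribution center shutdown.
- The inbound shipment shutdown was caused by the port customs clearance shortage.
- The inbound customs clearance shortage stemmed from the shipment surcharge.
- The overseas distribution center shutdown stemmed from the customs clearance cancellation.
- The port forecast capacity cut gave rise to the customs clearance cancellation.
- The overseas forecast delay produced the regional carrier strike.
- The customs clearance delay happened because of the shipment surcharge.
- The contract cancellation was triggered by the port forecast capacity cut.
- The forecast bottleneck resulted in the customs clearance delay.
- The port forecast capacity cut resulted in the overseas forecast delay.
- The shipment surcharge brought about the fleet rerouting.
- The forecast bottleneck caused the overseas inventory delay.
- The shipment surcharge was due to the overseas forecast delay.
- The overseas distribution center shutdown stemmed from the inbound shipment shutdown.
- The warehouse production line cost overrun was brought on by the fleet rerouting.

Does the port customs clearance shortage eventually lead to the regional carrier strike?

The port customs clearance shortage leads to the inbound shipment shutdown, the overseas distribution center shutdown; the regional carrier strike is not among them.

No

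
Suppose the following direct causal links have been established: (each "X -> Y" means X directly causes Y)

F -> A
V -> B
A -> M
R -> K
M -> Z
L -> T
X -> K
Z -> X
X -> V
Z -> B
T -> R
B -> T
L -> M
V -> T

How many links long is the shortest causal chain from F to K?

5

Shortest chain: F → A → M → Z → X → K.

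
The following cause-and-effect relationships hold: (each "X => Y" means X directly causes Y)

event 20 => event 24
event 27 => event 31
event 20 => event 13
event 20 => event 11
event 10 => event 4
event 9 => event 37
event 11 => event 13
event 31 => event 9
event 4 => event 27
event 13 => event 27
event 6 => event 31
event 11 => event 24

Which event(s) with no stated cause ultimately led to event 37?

event 10, event 20, event 6

Tracing upstream from event 37: event 37 ← event 9 ← event 31 ← event 27 ← event 13 ← event 20.
A separate upstream branch: event 37 ← event 9 ← event 31 ← event 27 ← event 4 ← event 10.
A separate upstream branch: event 37 ← event 9 ← event 31 ← event 6.
Each of those chain origins has no stated cause.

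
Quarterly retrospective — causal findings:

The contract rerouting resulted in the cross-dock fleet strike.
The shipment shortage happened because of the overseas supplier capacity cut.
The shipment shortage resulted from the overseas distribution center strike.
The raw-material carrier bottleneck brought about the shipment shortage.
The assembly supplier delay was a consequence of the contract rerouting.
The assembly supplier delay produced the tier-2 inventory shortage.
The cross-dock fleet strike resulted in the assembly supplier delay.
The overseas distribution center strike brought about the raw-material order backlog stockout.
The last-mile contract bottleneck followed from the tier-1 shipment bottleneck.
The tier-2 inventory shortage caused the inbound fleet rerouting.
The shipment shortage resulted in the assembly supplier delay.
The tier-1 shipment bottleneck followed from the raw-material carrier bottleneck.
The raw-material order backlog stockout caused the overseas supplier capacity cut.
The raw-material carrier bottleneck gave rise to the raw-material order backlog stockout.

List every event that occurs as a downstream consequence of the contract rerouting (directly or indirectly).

Direct effects: the cross-dock fleet strike, the assembly supplier delay.
2 steps out: the tier-2 inventory shortage.
3 steps out: the inbound fleet rerouting.
Not reachable from it: the overseas distribution center strike, the raw-material carrier bottleneck, the tier-1 shipment bottleneck, the raw-material order backlog stockout, the last-mile contract bottleneck, the overseas supplier capacity cut, the shipment shortage.

the assembly supplier delay, the cross-dock fleet strike, the inbound fleet rerouting, the tier-2 inventory shortage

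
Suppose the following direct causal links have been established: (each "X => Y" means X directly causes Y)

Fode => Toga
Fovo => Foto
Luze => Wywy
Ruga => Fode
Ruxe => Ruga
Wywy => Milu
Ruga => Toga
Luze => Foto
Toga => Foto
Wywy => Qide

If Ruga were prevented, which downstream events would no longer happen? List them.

Downstream of Ruga: Fode, Toga, Foto.
Of those, still caused via another path: Foto.
The remainder have no surviving cause.

Fode, Toga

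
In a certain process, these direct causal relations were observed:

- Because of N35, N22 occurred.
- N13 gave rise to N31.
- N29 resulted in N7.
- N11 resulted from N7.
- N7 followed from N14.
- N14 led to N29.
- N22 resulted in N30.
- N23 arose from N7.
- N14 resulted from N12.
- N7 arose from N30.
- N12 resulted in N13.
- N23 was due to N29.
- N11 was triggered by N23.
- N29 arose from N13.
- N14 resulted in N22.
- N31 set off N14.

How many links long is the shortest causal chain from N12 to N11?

3

Shortest chain: N12 → N14 → N7 → N11.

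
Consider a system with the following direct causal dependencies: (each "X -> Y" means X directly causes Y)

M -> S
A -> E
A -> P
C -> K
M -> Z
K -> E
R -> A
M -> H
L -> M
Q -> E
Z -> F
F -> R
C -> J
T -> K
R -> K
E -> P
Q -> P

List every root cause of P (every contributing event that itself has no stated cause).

Tracing upstream from P: P ← A ← R ← F ← Z ← M ← L.
A separate upstream branch: P ← E ← K ← T.
A separate upstream branch: P ← Q.
A separate upstream branch: P ← E ← K ← C.
Each of those chain origins has no stated cause.

C, L, Q, T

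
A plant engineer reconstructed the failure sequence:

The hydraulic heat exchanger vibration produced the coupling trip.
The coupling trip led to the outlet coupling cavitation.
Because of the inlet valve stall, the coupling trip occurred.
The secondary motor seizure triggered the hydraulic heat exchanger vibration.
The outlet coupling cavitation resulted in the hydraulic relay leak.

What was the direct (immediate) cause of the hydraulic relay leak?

Upstream contributors include the inlet valve stall, the secondary motor seizure, the hydraulic heat exchanger vibration, the coupling trip, but only the outlet coupling cavitation feeds directly into the hydraulic relay leak.

the outlet coupling cavitation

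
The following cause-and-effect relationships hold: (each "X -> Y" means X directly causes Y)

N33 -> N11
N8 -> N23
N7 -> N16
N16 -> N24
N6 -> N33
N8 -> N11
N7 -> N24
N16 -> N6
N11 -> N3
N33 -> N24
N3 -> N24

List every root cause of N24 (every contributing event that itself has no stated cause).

N7, N8

Tracing upstream from N24: N24 ← N7.
A separate upstream branch: N24 ← N3 ← N11 ← N8.
Each of those chain origins has no stated cause.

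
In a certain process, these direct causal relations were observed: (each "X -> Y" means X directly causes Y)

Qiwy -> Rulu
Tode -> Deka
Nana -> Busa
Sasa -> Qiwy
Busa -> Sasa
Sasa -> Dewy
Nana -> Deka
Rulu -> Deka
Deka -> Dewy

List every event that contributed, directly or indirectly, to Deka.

Immediate causes of Deka: Nana, Rulu, Tode.
Further upstream: Busa, Sasa, Qiwy.

Busa, Nana, Qiwy, Rulu, Sasa, Tode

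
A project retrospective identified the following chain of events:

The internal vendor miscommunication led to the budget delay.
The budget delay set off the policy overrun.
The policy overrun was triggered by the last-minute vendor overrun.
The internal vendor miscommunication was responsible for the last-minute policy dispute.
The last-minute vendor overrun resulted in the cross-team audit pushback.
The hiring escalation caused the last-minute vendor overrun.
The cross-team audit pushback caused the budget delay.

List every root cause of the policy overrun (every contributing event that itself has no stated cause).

the hiring escalation, the internal vendor miscommunication

Tracing upstream from the policy overrun: the policy overrun ← the budget delay ← the internal vendor miscommunication.
A separate upstream branch: the policy overrun ← the last-minute vendor overrun ← the hiring escalation.
Each of those chain origins has no stated cause.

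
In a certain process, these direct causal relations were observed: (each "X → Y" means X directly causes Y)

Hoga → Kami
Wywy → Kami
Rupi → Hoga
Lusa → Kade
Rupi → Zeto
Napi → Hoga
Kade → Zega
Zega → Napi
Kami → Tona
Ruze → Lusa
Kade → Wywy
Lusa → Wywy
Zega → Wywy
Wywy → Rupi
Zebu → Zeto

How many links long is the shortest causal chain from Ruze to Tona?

Shortest chain: Ruze → Lusa → Wywy → Kami → Tona.

4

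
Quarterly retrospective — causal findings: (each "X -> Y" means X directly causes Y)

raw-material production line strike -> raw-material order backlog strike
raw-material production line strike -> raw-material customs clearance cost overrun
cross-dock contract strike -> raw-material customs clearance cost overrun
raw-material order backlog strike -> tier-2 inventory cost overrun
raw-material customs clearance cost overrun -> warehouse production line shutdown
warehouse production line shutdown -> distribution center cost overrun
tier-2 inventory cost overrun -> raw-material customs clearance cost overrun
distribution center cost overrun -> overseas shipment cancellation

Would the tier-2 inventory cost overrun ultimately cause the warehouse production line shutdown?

Yes

There is a causal chain: the tier-2 inventory cost overrun → the raw-material customs clearance cost overrun → the warehouse production line shutdown.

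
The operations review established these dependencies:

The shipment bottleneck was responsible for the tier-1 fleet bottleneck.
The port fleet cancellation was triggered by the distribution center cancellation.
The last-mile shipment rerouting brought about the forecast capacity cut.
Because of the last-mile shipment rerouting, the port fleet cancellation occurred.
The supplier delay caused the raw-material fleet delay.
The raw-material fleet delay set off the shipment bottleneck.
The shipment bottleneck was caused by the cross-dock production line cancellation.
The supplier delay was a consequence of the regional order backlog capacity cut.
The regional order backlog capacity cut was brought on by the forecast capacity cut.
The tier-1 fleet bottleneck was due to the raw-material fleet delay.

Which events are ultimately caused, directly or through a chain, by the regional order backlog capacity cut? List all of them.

Direct effects: the supplier delay.
2 steps out: the raw-material fleet delay.
3 steps out: the shipment bottleneck, the tier-1 fleet bottleneck.
Not reachable from it: the last-mile shipment rerouting, the forecast capacity cut, the cross-dock production line cancellation, the distribution center cancellation, the port fleet cancellation.

the raw-material fleet delay, the shipment bottleneck, the supplier delay, the tier-1 fleet bottleneck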